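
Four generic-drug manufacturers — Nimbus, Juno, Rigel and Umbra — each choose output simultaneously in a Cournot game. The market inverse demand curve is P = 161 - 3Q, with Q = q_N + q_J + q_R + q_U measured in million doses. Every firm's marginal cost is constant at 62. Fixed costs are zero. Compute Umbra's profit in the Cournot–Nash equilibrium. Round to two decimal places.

130.68

A representative firm's profit is π_i = q_i(161 - 3Q) - 62q_i.
Setting ∂π_i/∂q_i = 0 with rivals' quantities fixed: 99 - 6q_i - 3·Σ_{j≠i} q_j = 0.
By symmetry each firm produces the same amount; substituting Σ_{j≠i} q_j = 3q_i yields q_i = 99/15 = 33/5.
Price P = 161 - 3·(132/5) = 409/5.
Umbra's profit: (409/5 - 62)·(33/5) = 130.6800.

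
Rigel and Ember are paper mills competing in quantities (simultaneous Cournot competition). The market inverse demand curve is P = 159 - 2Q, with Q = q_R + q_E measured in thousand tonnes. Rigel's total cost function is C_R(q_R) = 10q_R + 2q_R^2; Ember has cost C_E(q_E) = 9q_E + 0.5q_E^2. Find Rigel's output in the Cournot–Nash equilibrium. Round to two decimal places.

Rigel's profit: π_R = (159 - 2Q)q_R - (10q_R + 2q_R²). Setting ∂π_R/∂q_R = 0: 149 - 8q_R - 2(q_E) = 0.
Ember's first-order condition: 150 - 5q_E - 2(q_R) = 0.
Rearranging gives the reaction functions q_R = (149 - 2q_E)/8 and q_E = (150 - 2q_R)/5.
Solving the pair: q_R = 445/36, q_E = 451/18.

12.36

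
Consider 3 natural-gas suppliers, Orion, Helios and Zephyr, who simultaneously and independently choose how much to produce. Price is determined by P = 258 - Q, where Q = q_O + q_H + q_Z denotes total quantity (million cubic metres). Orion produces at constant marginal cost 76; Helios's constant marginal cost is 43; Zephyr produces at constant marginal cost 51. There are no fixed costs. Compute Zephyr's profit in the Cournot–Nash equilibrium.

Orion's profit: π_O = (258 - Q)q_O - (76q_O). Setting ∂π_O/∂q_O = 0: 182 - 2q_O - (q_H + q_Z) = 0.
Helios's profit: π_H = (258 - Q)q_H - (43q_H). Setting ∂π_H/∂q_H = 0: 215 - 2q_H - (q_O + q_Z) = 0.
Zephyr's profit: π_Z = (258 - Q)q_Z - (51q_Z). Setting ∂π_Z/∂q_Z = 0: 207 - 2q_Z - (q_O + q_H) = 0.
Adding the 3 first-order conditions: 604 − 4Q = 0, so Q = 151.
Back-substituting: q_O = (182 − 151) = 31, q_H = (215 − 151) = 64, q_Z = (207 − 151) = 56.
Price P = 258 - 151 = 107.
Zephyr's profit: (107 - 51)·56 = 3136.

3136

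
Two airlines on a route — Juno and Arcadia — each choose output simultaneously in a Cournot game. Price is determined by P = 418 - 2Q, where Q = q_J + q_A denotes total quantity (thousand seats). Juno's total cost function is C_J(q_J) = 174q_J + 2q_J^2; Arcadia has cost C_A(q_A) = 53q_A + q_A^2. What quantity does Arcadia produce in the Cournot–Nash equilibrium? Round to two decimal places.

55.27

Juno's profit: π_J = (418 - 2Q)q_J - (174q_J + 2q_J²). Setting ∂π_J/∂q_J = 0: 244 - 8q_J - 2(q_A) = 0.
Arcadia's profit: π_A = (418 - 2Q)q_A - (53q_A + q_A²). Setting ∂π_A/∂q_A = 0: 365 - 6q_A - 2(q_J) = 0.
So q_J = (244 - 2q_A)/8 and q_A = (365 - 2q_J)/6.
Substituting one into the other gives q_J = 367/22 and q_A = 608/11.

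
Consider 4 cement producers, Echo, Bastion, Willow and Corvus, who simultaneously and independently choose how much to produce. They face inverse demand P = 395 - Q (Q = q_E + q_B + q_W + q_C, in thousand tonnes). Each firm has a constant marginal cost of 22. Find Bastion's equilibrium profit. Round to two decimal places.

5565.16

Each firm earns π_i = (395 - Q)q_i - 22q_i.
First-order condition (treating rivals' output as given): 373 - 2q_i - Σ_{j≠i} q_j = 0.
With identical firms every q_j equals q_i, so Σ_{j≠i} q_j = 3q_i and 373 = 5q_i, giving q_i = 373/5.
Price P = 395 - 1492/5 = 483/5.
Bastion's profit: (483/5 - 22)·(373/5) = 5565.1600.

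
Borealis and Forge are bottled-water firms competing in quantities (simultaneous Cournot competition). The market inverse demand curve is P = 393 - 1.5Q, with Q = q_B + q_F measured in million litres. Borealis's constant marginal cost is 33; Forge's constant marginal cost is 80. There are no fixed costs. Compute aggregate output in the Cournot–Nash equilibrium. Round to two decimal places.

149.56

Borealis's profit: π_B = (393 - 1.5Q)q_B - (33q_B). Setting ∂π_B/∂q_B = 0: 360 - 3q_B - (3/2)(q_F) = 0.
Forge's first-order condition: 313 - 3q_F - (3/2)(q_B) = 0.
So q_B = (360 - (3/2)q_F)/3 and q_F = (313 - (3/2)q_B)/3.
Solving the pair: q_B = 814/9, q_F = 532/9.
Total output Q = 814/9 + 532/9 = 1346/9.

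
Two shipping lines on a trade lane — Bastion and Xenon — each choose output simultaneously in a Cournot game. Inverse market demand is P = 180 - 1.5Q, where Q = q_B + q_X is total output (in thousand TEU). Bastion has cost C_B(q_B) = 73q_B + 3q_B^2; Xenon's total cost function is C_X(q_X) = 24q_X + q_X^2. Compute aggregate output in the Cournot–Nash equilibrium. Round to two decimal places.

36.13

Bastion's profit: π_B = (180 - 1.5Q)q_B - (73q_B + 3q_B²). Setting ∂π_B/∂q_B = 0: 107 - 9q_B - (3/2)(q_X) = 0.
Xenon's first-order condition: 156 - 5q_X - (3/2)(q_B) = 0.
So q_B = (107 - (3/2)q_X)/9 and q_X = (156 - (3/2)q_B)/5.
Solving the pair: q_B = 1204/171, q_X = 1658/57.
Total output Q = 1204/171 + 1658/57 = 36.1287.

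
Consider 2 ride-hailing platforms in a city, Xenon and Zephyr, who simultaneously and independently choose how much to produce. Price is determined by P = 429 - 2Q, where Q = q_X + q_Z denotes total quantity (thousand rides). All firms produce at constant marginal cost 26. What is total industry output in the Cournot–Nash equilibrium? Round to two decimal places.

134.33

A representative firm's profit is π_i = q_i(429 - 2Q) - 26q_i.
First-order condition (treating rivals' output as given): 403 - 4q_i - 2q_j = 0.
By symmetry each firm produces the same amount; substituting q_j = q_i yields q_i = 403/6.
Total output Q = 403/6 + 403/6 = 403/3.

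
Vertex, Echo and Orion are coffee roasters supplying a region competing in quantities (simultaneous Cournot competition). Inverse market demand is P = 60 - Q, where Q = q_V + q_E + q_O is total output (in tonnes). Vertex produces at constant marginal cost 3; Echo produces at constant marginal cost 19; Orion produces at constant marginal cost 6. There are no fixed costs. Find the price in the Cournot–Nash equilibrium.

Vertex's profit: π_V = (60 - Q)q_V - (3q_V). Setting ∂π_V/∂q_V = 0: 57 - 2q_V - (q_E + q_O) = 0.
Echo's profit: π_E = (60 - Q)q_E - (19q_E). Setting ∂π_E/∂q_E = 0: 41 - 2q_E - (q_V + q_O) = 0.
Orion's profit: π_O = (60 - Q)q_O - (6q_O). Setting ∂π_O/∂q_O = 0: 54 - 2q_O - (q_V + q_E) = 0.
Adding the 3 first-order conditions: 152 − 4Q = 0, so Q = 38.
Back-substituting: q_V = (57 − 38) = 19, q_E = (41 − 38) = 3, q_O = (54 − 38) = 16.
Total output Q = 38, so price P = 60 - 38 = 22.

22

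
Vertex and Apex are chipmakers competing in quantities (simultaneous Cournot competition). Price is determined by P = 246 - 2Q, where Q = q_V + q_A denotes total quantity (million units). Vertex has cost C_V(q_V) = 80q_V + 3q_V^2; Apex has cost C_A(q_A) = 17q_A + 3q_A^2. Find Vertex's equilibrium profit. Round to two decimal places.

Vertex's profit: π_V = (246 - 2Q)q_V - (80q_V + 3q_V²). Setting ∂π_V/∂q_V = 0: 166 - 10q_V - 2(q_A) = 0.
Apex's first-order condition: 229 - 10q_A - 2(q_V) = 0.
So q_V = (166 - 2q_A)/10 and q_A = (229 - 2q_V)/10.
Substituting one into the other gives q_V = 601/48 and q_A = 979/48.
Price P = 246 - 2·(395/12) = 1081/6.
Vertex's profit: (1081/6)·(601/48) - 80·(601/48) - 3(601/48)² = 783.8563.

783.86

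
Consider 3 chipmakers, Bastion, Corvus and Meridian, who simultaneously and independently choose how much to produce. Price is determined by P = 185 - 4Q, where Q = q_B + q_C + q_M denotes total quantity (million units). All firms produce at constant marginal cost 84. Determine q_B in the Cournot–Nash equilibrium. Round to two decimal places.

6.31

A representative firm's profit is π_i = q_i(185 - 4Q) - 84q_i.
First-order condition (treating rivals' output as given): 101 - 8q_i - 4·Σ_{j≠i} q_j = 0.
By symmetry each firm produces the same amount; substituting Σ_{j≠i} q_j = 2q_i yields q_i = 101/16.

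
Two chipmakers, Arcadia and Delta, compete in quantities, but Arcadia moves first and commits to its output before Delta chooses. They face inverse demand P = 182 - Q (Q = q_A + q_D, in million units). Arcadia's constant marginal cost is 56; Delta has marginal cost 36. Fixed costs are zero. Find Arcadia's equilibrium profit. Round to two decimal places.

The follower Delta best-responds to any q_A: π_D = (182 - Q)q_D - 36q_D.
Follower FOC: 146 - q_A - 2q_D = 0, so q_D(q_A) = (146 - q_A)/2.
Arcadia substitutes q_D(q_A) into its own profit: π_A = q_A(182 - q_A - (146 - q_A)/2) - 56q_A = (109 - (1/2)q_A)q_A - 56q_A.
Leader FOC: 53 - q_A = 0, so q_A = 53.
Then q_D = (146 - 53)/2 = 93/2.
Price P = 182 - 199/2 = 165/2.
Arcadia's profit: (165/2 - 56)·53 = 1404.5000.

1404.50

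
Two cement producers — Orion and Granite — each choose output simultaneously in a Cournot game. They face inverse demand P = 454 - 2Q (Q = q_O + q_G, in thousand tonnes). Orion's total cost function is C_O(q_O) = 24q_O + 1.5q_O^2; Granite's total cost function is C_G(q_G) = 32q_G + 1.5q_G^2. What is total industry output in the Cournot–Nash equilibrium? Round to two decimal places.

Orion's profit: π_O = (454 - 2Q)q_O - (24q_O + (3/2)q_O²). Setting ∂π_O/∂q_O = 0: 430 - 7q_O - 2(q_G) = 0.
Granite's profit: π_G = (454 - 2Q)q_G - (32q_G + (3/2)q_G²). Setting ∂π_G/∂q_G = 0: 422 - 7q_G - 2(q_O) = 0.
So q_O = (430 - 2q_G)/7 and q_G = (422 - 2q_O)/7.
Solving the pair: q_O = 722/15, q_G = 698/15.
Total output Q = 722/15 + 698/15 = 284/3.

94.67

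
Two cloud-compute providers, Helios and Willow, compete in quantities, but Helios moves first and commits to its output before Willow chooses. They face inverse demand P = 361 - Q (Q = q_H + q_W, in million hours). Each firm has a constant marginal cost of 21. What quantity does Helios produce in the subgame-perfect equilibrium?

Solve by backward induction. Given q_H, the follower Willow maximises π_W = (361 - q_H - q_W)q_W - 21q_W.
∂π_W/∂q_W = 340 - q_H - 2q_W = 0 gives the reaction function q_W = (340 - q_H)/2.
The leader anticipates this reaction. Substituting into P = 361 - Q gives P = 191 - (1/2)q_H, so π_H = (191 - (1/2)q_H)q_H - 21q_H.
Leader FOC: 170 - q_H = 0, so q_H = 170.
Then q_W = (340 - 170)/2 = 85.

170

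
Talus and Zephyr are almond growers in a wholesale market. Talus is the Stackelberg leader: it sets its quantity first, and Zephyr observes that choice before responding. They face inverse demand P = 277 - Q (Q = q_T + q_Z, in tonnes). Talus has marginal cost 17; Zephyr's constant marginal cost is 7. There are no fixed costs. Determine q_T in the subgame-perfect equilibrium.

The follower Zephyr best-responds to any q_T: π_Z = (277 - Q)q_Z - 7q_Z.
Setting the follower's marginal profit to zero, 270 - q_T - 2q_Z = 0, i.e. q_Z = (270 - q_T)/2.
The leader anticipates this reaction. Substituting into P = 277 - Q gives P = 142 - (1/2)q_T, so π_T = (142 - (1/2)q_T)q_T - 17q_T.
Leader FOC: 125 - q_T = 0, so q_T = 125.
Then q_Z = (270 - 125)/2 = 145/2.

125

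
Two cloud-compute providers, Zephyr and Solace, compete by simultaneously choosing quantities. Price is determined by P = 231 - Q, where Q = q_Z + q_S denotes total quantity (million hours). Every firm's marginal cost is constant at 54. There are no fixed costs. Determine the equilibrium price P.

A representative firm's profit is π_i = q_i(231 - Q) - 54q_i.
First-order condition (treating rivals' output as given): 177 - 2q_i - q_j = 0.
With identical firms every q_j equals q_i, so q_j = q_i and 177 = 3q_i, giving q_i = 59.
Total output Q = 118, so price P = 231 - 118 = 113.

113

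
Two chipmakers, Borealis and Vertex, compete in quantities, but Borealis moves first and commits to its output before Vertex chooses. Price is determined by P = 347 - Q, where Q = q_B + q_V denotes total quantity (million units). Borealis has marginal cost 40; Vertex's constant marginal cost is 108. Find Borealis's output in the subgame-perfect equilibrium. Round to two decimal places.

187.50

The follower Vertex best-responds to any q_B: π_V = (347 - Q)q_V - 108q_V.
∂π_V/∂q_V = 239 - q_B - 2q_V = 0 gives the reaction function q_V = (239 - q_B)/2.
The leader anticipates this reaction. Substituting into P = 347 - Q gives P = 455/2 - (1/2)q_B, so π_B = (455/2 - (1/2)q_B)q_B - 40q_B.
The leader's first-order condition 375/2 - q_B = 0 yields q_B = 375/2.
Then q_V = (239 - 375/2)/2 = 103/4.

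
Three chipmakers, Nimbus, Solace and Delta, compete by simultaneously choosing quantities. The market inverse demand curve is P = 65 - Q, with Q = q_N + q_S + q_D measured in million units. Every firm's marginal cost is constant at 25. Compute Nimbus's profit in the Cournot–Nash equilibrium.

Each firm earns π_i = (65 - Q)q_i - 25q_i.
Setting ∂π_i/∂q_i = 0 with rivals' quantities fixed: 40 - 2q_i - Σ_{j≠i} q_j = 0.
By symmetry each firm produces the same amount; substituting Σ_{j≠i} q_j = 2q_i yields q_i = 40/4 = 10.
Price P = 65 - 30 = 35.
Nimbus's profit: (35 - 25)·10 = 100.

100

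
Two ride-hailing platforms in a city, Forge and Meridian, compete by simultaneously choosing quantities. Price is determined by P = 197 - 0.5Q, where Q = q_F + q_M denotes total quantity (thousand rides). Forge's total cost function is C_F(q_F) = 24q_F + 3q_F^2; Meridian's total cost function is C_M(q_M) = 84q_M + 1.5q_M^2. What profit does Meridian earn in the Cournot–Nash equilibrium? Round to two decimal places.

Forge's profit: π_F = (197 - 0.5Q)q_F - (24q_F + 3q_F²). Setting ∂π_F/∂q_F = 0: 173 - 7q_F - (1/2)(q_M) = 0.
Meridian's first-order condition: 113 - 4q_M - (1/2)(q_F) = 0.
Best responses: q_F = (173 - (1/2)q_M)/7, q_M = (113 - (1/2)q_F)/4.
Substituting one into the other gives q_F = 22.9009 and q_M = 25.3874.
Price P = 197 - (1/2)·48.2883 = 172.8559.
Meridian's profit: 172.8559·25.3874 - 84·25.3874 - (3/2)·25.3874² = 1289.0389.

1289.04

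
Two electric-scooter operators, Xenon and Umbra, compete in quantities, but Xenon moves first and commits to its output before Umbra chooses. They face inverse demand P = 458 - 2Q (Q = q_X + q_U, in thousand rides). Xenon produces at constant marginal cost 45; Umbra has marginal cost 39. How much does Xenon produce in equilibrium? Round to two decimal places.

101.75

Solve by backward induction. Given q_X, the follower Umbra maximises π_U = (458 - 2q_X - 2q_U)q_U - 39q_U.
Follower FOC: 419 - 2q_X - 4q_U = 0, so q_U(q_X) = (419 - 2q_X)/4.
The leader anticipates this reaction. Substituting into P = 458 - 2Q gives P = 497/2 - q_X, so π_X = (497/2 - q_X)q_X - 45q_X.
Maximising: ∂π_X/∂q_X = 407/2 - 2q_X = 0, giving q_X = 407/4.
Then q_U = (419 - 2·(407/4))/4 = 431/8.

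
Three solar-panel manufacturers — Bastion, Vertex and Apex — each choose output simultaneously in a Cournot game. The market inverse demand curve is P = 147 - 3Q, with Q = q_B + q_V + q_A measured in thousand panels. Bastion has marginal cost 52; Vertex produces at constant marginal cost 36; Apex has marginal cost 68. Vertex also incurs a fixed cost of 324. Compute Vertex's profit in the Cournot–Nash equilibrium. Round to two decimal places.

Bastion's profit: π_B = (147 - 3Q)q_B - (52q_B). Setting ∂π_B/∂q_B = 0: 95 - 6q_B - 3(q_V + q_A) = 0.
Vertex's profit: π_V = (147 - 3Q)q_V - (36q_V). Setting ∂π_V/∂q_V = 0: 111 - 6q_V - 3(q_B + q_A) = 0.
Apex's profit: π_A = (147 - 3Q)q_A - (68q_A). Setting ∂π_A/∂q_A = 0: 79 - 6q_A - 3(q_B + q_V) = 0.
Adding the 3 first-order conditions: 285 − 12Q = 0, so Q = 95/4.
Back-substituting: q_B = (95 − 285/4)/3 = 95/12, q_V = (111 − 285/4)/3 = 53/4, q_A = (79 − 285/4)/3 = 31/12.
Price P = 147 - 3·(95/4) = 303/4.
Vertex's profit: (303/4 - 36)·(53/4) - 324 = 202.6875.

202.69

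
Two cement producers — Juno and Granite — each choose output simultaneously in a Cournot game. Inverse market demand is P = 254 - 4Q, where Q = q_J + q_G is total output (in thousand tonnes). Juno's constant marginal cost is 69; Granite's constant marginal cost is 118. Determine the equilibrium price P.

Juno's profit: π_J = (254 - 4Q)q_J - (69q_J). Setting ∂π_J/∂q_J = 0: 185 - 8q_J - 4(q_G) = 0.
Granite's profit: π_G = (254 - 4Q)q_G - (118q_G). Setting ∂π_G/∂q_G = 0: 136 - 8q_G - 4(q_J) = 0.
Best responses: q_J = (185 - 4q_G)/8, q_G = (136 - 4q_J)/8.
Solving the pair: q_J = 39/2, q_G = 29/4.
Total output Q = 107/4, so price P = 254 - 4·(107/4) = 147.

147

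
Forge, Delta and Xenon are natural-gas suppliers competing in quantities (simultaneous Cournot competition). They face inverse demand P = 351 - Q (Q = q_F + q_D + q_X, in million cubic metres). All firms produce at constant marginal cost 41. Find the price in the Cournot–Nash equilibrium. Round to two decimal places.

A representative firm's profit is π_i = q_i(351 - Q) - 41q_i.
Setting ∂π_i/∂q_i = 0 with rivals' quantities fixed: 310 - 2q_i - Σ_{j≠i} q_j = 0.
With identical firms every q_j equals q_i, so Σ_{j≠i} q_j = 2q_i and 310 = 4q_i, giving q_i = 155/2.
Total output Q = 465/2, so price P = 351 - 465/2 = 237/2.

118.50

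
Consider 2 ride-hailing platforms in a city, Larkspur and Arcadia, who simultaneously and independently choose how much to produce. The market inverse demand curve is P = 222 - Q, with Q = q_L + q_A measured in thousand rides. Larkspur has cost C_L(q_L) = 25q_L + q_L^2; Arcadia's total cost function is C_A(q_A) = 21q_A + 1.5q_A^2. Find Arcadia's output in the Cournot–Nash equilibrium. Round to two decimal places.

Larkspur's profit: π_L = (222 - Q)q_L - (25q_L + q_L²). Setting ∂π_L/∂q_L = 0: 197 - 4q_L - (q_A) = 0.
Arcadia's profit: π_A = (222 - Q)q_A - (21q_A + (3/2)q_A²). Setting ∂π_A/∂q_A = 0: 201 - 5q_A - (q_L) = 0.
Rearranging gives the reaction functions q_L = (197 - q_A)/4 and q_A = (201 - q_L)/5.
Substituting one into the other gives q_L = 784/19 and q_A = 607/19.

31.95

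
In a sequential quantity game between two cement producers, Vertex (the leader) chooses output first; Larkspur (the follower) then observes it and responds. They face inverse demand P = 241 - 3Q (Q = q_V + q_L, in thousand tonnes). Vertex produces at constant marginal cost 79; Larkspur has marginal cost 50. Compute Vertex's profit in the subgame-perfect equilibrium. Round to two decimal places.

Solve by backward induction. Given q_V, the follower Larkspur maximises π_L = (241 - 3q_V - 3q_L)q_L - 50q_L.
Follower FOC: 191 - 3q_V - 6q_L = 0, so q_L(q_V) = (191 - 3q_V)/6.
Vertex substitutes q_L(q_V) into its own profit: π_V = q_V(241 - 3q_V - (191 - 3q_V)/2) - 79q_V = (291/2 - (3/2)q_V)q_V - 79q_V.
Leader FOC: 133/2 - 3q_V = 0, so q_V = 133/6.
Then q_L = (191 - 3·(133/6))/6 = 83/4.
Price P = 241 - 3·(515/12) = 449/4.
Vertex's profit: (449/4 - 79)·(133/6) = 737.0417.

737.04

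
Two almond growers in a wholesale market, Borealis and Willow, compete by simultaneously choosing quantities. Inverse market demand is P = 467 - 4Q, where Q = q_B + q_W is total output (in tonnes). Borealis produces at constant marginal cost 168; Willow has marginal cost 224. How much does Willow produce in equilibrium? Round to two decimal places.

15.58

Borealis's profit: π_B = (467 - 4Q)q_B - (168q_B). Setting ∂π_B/∂q_B = 0: 299 - 8q_B - 4(q_W) = 0.
Willow's profit: π_W = (467 - 4Q)q_W - (224q_W). Setting ∂π_W/∂q_W = 0: 243 - 8q_W - 4(q_B) = 0.
So q_B = (299 - 4q_W)/8 and q_W = (243 - 4q_B)/8.
Solving the pair: q_B = 355/12, q_W = 187/12.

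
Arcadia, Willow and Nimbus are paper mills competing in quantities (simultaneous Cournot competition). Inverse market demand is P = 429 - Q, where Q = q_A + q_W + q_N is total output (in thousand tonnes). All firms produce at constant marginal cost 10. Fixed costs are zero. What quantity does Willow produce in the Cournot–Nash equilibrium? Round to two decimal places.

Each firm earns π_i = (429 - Q)q_i - 10q_i.
Setting ∂π_i/∂q_i = 0 with rivals' quantities fixed: 419 - 2q_i - Σ_{j≠i} q_j = 0.
With identical firms every q_j equals q_i, so Σ_{j≠i} q_j = 2q_i and 419 = 4q_i, giving q_i = 419/4.

104.75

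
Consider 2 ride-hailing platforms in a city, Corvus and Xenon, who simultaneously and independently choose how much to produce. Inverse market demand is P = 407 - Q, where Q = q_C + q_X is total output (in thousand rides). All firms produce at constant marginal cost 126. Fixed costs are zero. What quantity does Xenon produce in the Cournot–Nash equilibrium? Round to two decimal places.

A representative firm's profit is π_i = q_i(407 - Q) - 126q_i.
Setting ∂π_i/∂q_i = 0 with rivals' quantities fixed: 281 - 2q_i - q_j = 0.
With identical firms every q_j equals q_i, so q_j = q_i and 281 = 3q_i, giving q_i = 281/3.

93.67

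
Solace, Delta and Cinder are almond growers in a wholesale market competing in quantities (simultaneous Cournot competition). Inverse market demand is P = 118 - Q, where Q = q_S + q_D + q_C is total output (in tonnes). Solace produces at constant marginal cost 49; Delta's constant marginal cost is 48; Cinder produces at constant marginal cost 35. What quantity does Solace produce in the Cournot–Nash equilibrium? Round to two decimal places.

13.50

Solace's profit: π_S = (118 - Q)q_S - (49q_S). Setting ∂π_S/∂q_S = 0: 69 - 2q_S - (q_D + q_C) = 0.
Delta's first-order condition: 70 - 2q_D - (q_S + q_C) = 0.
Cinder's profit: π_C = (118 - Q)q_C - (35q_C). Setting ∂π_C/∂q_C = 0: 83 - 2q_C - (q_S + q_D) = 0.
Adding the 3 conditions: 222 − 2Q − 2Q = 0, i.e. Q = 111/2.
Back-substituting: q_S = (69 − 111/2) = 27/2, q_D = (70 − 111/2) = 29/2, q_C = (83 − 111/2) = 55/2.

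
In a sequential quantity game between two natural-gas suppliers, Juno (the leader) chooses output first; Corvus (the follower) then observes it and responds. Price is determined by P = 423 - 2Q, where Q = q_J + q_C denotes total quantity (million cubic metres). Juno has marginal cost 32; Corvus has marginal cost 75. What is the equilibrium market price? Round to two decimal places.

Solve by backward induction. Given q_J, the follower Corvus maximises π_C = (423 - 2q_J - 2q_C)q_C - 75q_C.
Setting the follower's marginal profit to zero, 348 - 2q_J - 4q_C = 0, i.e. q_C = (348 - 2q_J)/4.
The leader anticipates this reaction. Substituting into P = 423 - 2Q gives P = 249 - q_J, so π_J = (249 - q_J)q_J - 32q_J.
Maximising: ∂π_J/∂q_J = 217 - 2q_J = 0, giving q_J = 217/2.
Then q_C = (348 - 2·(217/2))/4 = 131/4.
Total output Q = 565/4, so price P = 423 - 2·(565/4) = 281/2.

140.50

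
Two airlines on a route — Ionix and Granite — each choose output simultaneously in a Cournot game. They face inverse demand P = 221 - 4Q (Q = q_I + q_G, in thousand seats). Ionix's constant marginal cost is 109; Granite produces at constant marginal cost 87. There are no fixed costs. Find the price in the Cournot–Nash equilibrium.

139

Ionix's profit: π_I = (221 - 4Q)q_I - (109q_I). Setting ∂π_I/∂q_I = 0: 112 - 8q_I - 4(q_G) = 0.
Granite's profit: π_G = (221 - 4Q)q_G - (87q_G). Setting ∂π_G/∂q_G = 0: 134 - 8q_G - 4(q_I) = 0.
Best responses: q_I = (112 - 4q_G)/8, q_G = (134 - 4q_I)/8.
Substituting one into the other gives q_I = 15/2 and q_G = 13.
Total output Q = 41/2, so price P = 221 - 4·(41/2) = 139.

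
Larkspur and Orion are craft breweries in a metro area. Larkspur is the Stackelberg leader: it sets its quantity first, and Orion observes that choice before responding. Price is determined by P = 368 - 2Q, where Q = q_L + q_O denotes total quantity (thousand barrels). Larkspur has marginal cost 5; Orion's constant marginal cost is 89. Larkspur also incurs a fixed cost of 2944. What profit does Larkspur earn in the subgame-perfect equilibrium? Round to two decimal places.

Solve by backward induction. Given q_L, the follower Orion maximises π_O = (368 - 2q_L - 2q_O)q_O - 89q_O.
∂π_O/∂q_O = 279 - 2q_L - 4q_O = 0 gives the reaction function q_O = (279 - 2q_L)/4.
Larkspur substitutes q_O(q_L) into its own profit: π_L = q_L(368 - 2q_L - (279 - 2q_L)/2) - 5q_L = (457/2 - q_L)q_L - 5q_L.
Leader FOC: 447/2 - 2q_L = 0, so q_L = 447/4.
Then q_O = (279 - 2·(447/4))/4 = 111/8.
Price P = 368 - 2·(1005/8) = 467/4.
Larkspur's profit: (467/4 - 5)·(447/4) - 2944 = 9544.0625.

9544.06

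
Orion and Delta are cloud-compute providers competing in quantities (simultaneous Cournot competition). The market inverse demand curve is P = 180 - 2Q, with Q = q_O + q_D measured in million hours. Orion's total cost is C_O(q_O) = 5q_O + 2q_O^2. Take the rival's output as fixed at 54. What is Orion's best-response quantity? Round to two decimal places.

With the rival's output fixed at 54, Orion's profit is π_O = (180 - 2·54 - 2q_O)q_O - (5q_O + 2q_O²) = (72 - 2q_O)q_O - (5q_O + 2q_O²).
∂π_O/∂q_O = 67 - 8q_O = 0, so q_O = 67/8.

8.38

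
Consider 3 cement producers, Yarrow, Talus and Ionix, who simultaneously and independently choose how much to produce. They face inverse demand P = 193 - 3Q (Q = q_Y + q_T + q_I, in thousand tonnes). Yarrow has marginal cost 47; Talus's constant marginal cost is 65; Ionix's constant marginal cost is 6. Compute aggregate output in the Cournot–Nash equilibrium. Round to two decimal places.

Yarrow's profit: π_Y = (193 - 3Q)q_Y - (47q_Y). Setting ∂π_Y/∂q_Y = 0: 146 - 6q_Y - 3(q_T + q_I) = 0.
Talus's profit: π_T = (193 - 3Q)q_T - (65q_T). Setting ∂π_T/∂q_T = 0: 128 - 6q_T - 3(q_Y + q_I) = 0.
Ionix's profit: π_I = (193 - 3Q)q_I - (6q_I). Setting ∂π_I/∂q_I = 0: 187 - 6q_I - 3(q_Y + q_T) = 0.
Summing all 3 equations gives 461 − 12Q = 0, hence Q = 461/12.
Back-substituting: q_Y = (146 − 461/4)/3 = 41/4, q_T = (128 − 461/4)/3 = 17/4, q_I = (187 − 461/4)/3 = 287/12.
Total output Q = 41/4 + 17/4 + 287/12 = 461/12.

38.42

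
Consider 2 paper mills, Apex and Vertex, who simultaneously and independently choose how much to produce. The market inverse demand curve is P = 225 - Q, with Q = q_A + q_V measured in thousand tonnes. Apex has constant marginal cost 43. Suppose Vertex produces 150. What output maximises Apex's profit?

16

With the rival's output fixed at 150, Apex's profit is π_A = (225 - 150 - q_A)q_A - (43q_A) = (75 - q_A)q_A - (43q_A).
∂π_A/∂q_A = 32 - 2q_A = 0, so q_A = 16.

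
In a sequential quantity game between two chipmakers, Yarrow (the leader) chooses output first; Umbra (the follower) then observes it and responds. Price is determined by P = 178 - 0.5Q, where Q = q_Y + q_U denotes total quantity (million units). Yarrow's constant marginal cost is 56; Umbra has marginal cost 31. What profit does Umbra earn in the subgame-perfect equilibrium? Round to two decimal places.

4851.13

The follower Umbra best-responds to any q_Y: π_U = (178 - 0.5Q)q_U - 31q_U.
Setting the follower's marginal profit to zero, 147 - (1/2)q_Y - q_U = 0, i.e. q_U = (147 - (1/2)q_Y).
Yarrow substitutes q_U(q_Y) into its own profit: π_Y = q_Y(178 - (1/2)q_Y - (147 - (1/2)q_Y)/2) - 56q_Y = (209/2 - (1/4)q_Y)q_Y - 56q_Y.
Maximising: ∂π_Y/∂q_Y = 97/2 - (1/2)q_Y = 0, giving q_Y = 97.
Then q_U = (147 - (1/2)·97) = 197/2.
Price P = 178 - (1/2)·(391/2) = 321/4.
Umbra's profit: (321/4 - 31)·(197/2) = 4851.1250.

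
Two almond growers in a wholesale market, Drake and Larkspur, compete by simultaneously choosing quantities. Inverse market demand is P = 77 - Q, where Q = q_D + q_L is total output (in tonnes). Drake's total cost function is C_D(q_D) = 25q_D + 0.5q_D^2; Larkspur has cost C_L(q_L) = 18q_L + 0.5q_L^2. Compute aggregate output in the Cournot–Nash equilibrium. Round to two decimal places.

27.75

Drake's profit: π_D = (77 - Q)q_D - (25q_D + (1/2)q_D²). Setting ∂π_D/∂q_D = 0: 52 - 3q_D - (q_L) = 0.
Larkspur's first-order condition: 59 - 3q_L - (q_D) = 0.
Rearranging gives the reaction functions q_D = (52 - q_L)/3 and q_L = (59 - q_D)/3.
Solving the pair: q_D = 97/8, q_L = 125/8.
Total output Q = 97/8 + 125/8 = 111/4.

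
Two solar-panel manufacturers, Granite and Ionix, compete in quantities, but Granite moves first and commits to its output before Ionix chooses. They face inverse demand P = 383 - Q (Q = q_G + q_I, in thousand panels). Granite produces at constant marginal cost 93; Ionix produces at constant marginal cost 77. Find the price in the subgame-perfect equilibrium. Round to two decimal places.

161.50

Solve by backward induction. Given q_G, the follower Ionix maximises π_I = (383 - q_G - q_I)q_I - 77q_I.
Follower FOC: 306 - q_G - 2q_I = 0, so q_I(q_G) = (306 - q_G)/2.
Granite substitutes q_I(q_G) into its own profit: π_G = q_G(383 - q_G - (306 - q_G)/2) - 93q_G = (230 - (1/2)q_G)q_G - 93q_G.
The leader's first-order condition 137 - q_G = 0 yields q_G = 137.
Then q_I = (306 - 137)/2 = 169/2.
Total output Q = 443/2, so price P = 383 - 443/2 = 323/2.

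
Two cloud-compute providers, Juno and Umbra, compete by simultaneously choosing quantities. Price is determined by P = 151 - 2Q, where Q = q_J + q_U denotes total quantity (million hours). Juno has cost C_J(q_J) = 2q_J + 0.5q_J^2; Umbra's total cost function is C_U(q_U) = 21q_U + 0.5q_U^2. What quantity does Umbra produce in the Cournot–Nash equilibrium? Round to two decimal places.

Juno's profit: π_J = (151 - 2Q)q_J - (2q_J + (1/2)q_J²). Setting ∂π_J/∂q_J = 0: 149 - 5q_J - 2(q_U) = 0.
Umbra's profit: π_U = (151 - 2Q)q_U - (21q_U + (1/2)q_U²). Setting ∂π_U/∂q_U = 0: 130 - 5q_U - 2(q_J) = 0.
So q_J = (149 - 2q_U)/5 and q_U = (130 - 2q_J)/5.
Solving the pair: q_J = 485/21, q_U = 352/21.

16.76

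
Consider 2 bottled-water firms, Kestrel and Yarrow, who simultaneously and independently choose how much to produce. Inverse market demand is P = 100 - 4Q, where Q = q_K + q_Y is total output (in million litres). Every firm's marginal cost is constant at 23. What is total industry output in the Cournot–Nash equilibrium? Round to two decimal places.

12.83

A representative firm's profit is π_i = q_i(100 - 4Q) - 23q_i.
First-order condition (treating rivals' output as given): 77 - 8q_i - 4q_j = 0.
With identical firms every q_j equals q_i, so q_j = q_i and 77 = 12q_i, giving q_i = 77/12.
Total output Q = 77/12 + 77/12 = 77/6.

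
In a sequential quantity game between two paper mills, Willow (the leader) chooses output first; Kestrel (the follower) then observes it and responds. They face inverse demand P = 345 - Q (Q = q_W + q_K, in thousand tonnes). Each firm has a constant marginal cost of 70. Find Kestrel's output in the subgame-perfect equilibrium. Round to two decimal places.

Solve by backward induction. Given q_W, the follower Kestrel maximises π_K = (345 - q_W - q_K)q_K - 70q_K.
Setting the follower's marginal profit to zero, 275 - q_W - 2q_K = 0, i.e. q_K = (275 - q_W)/2.
Willow substitutes q_K(q_W) into its own profit: π_W = q_W(345 - q_W - (275 - q_W)/2) - 70q_W = (415/2 - (1/2)q_W)q_W - 70q_W.
The leader's first-order condition 275/2 - q_W = 0 yields q_W = 275/2.
Then q_K = (275 - 275/2)/2 = 275/4.

68.75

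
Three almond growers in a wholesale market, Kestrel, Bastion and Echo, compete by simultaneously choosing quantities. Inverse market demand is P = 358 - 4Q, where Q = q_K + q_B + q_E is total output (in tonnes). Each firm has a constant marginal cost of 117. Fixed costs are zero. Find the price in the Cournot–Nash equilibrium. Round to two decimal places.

177.25

A representative firm's profit is π_i = q_i(358 - 4Q) - 117q_i.
First-order condition (treating rivals' output as given): 241 - 8q_i - 4·Σ_{j≠i} q_j = 0.
With identical firms every q_j equals q_i, so Σ_{j≠i} q_j = 2q_i and 241 = 16q_i, giving q_i = 241/16.
Total output Q = 723/16, so price P = 358 - 4·(723/16) = 709/4.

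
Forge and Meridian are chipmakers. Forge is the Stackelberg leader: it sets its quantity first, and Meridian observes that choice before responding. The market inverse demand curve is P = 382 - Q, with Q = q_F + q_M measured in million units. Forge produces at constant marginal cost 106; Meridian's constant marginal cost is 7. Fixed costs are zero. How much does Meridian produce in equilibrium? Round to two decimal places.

The follower Meridian best-responds to any q_F: π_M = (382 - Q)q_M - 7q_M.
Follower FOC: 375 - q_F - 2q_M = 0, so q_M(q_F) = (375 - q_F)/2.
The leader anticipates this reaction. Substituting into P = 382 - Q gives P = 389/2 - (1/2)q_F, so π_F = (389/2 - (1/2)q_F)q_F - 106q_F.
Maximising: ∂π_F/∂q_F = 177/2 - q_F = 0, giving q_F = 177/2.
Then q_M = (375 - 177/2)/2 = 573/4.

143.25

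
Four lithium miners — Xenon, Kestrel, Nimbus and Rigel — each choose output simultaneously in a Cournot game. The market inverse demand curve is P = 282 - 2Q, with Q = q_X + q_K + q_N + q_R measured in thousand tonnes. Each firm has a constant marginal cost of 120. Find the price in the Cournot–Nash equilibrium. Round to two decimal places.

A representative firm's profit is π_i = q_i(282 - 2Q) - 120q_i.
Setting ∂π_i/∂q_i = 0 with rivals' quantities fixed: 162 - 4q_i - 2·Σ_{j≠i} q_j = 0.
With identical firms every q_j equals q_i, so Σ_{j≠i} q_j = 3q_i and 162 = 10q_i, giving q_i = 81/5.
Total output Q = 324/5, so price P = 282 - 2·(324/5) = 762/5.

152.40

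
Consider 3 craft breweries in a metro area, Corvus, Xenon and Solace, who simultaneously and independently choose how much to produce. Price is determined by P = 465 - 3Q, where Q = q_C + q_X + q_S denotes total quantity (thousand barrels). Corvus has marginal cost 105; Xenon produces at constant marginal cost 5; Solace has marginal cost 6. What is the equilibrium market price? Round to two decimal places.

Corvus's profit: π_C = (465 - 3Q)q_C - (105q_C). Setting ∂π_C/∂q_C = 0: 360 - 6q_C - 3(q_X + q_S) = 0.
Xenon's profit: π_X = (465 - 3Q)q_X - (5q_X). Setting ∂π_X/∂q_X = 0: 460 - 6q_X - 3(q_C + q_S) = 0.
Solace's profit: π_S = (465 - 3Q)q_S - (6q_S). Setting ∂π_S/∂q_S = 0: 459 - 6q_S - 3(q_C + q_X) = 0.
Summing all 3 equations gives 1279 − 12Q = 0, hence Q = 1279/12.
Back-substituting: q_C = (360 − 1279/4)/3 = 161/12, q_X = (460 − 1279/4)/3 = 187/4, q_S = (459 − 1279/4)/3 = 557/12.
Total output Q = 1279/12, so price P = 465 - 3·(1279/12) = 581/4.

145.25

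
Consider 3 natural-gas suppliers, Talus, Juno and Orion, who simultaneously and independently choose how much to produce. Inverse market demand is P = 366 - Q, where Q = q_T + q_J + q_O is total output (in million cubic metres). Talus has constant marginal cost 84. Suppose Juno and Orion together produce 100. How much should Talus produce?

With rivals' combined output fixed at 100, Talus's profit is π_T = (366 - 100 - q_T)q_T - (84q_T) = (266 - q_T)q_T - (84q_T).
∂π_T/∂q_T = 182 - 2q_T = 0, so q_T = 91.

91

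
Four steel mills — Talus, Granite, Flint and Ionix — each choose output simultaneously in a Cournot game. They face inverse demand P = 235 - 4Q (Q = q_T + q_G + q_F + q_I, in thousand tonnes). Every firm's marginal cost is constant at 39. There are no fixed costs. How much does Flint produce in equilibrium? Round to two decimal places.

Each firm earns π_i = (235 - 4Q)q_i - 39q_i.
First-order condition (treating rivals' output as given): 196 - 8q_i - 4·Σ_{j≠i} q_j = 0.
With identical firms every q_j equals q_i, so Σ_{j≠i} q_j = 3q_i and 196 = 20q_i, giving q_i = 49/5.

9.80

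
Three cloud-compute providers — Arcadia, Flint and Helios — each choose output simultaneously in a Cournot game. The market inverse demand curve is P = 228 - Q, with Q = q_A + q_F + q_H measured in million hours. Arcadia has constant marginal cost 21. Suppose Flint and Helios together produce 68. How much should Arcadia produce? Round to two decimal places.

With rivals' combined output fixed at 68, Arcadia's profit is π_A = (228 - 68 - q_A)q_A - (21q_A) = (160 - q_A)q_A - (21q_A).
∂π_A/∂q_A = 139 - 2q_A = 0, so q_A = 139/2.

69.50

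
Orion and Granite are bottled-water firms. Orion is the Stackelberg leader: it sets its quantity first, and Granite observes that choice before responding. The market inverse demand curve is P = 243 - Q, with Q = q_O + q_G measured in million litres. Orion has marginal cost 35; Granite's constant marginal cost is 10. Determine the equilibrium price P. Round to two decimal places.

The follower Granite best-responds to any q_O: π_G = (243 - Q)q_G - 10q_G.
Setting the follower's marginal profit to zero, 233 - q_O - 2q_G = 0, i.e. q_G = (233 - q_O)/2.
The leader anticipates this reaction. Substituting into P = 243 - Q gives P = 253/2 - (1/2)q_O, so π_O = (253/2 - (1/2)q_O)q_O - 35q_O.
Leader FOC: 183/2 - q_O = 0, so q_O = 183/2.
Then q_G = (233 - 183/2)/2 = 283/4.
Total output Q = 649/4, so price P = 243 - 649/4 = 323/4.

80.75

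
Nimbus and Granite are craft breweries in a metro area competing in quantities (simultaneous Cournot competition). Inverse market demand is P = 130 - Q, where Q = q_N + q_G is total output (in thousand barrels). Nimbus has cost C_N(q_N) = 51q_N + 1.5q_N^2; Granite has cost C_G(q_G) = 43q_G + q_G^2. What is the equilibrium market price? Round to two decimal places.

Nimbus's profit: π_N = (130 - Q)q_N - (51q_N + (3/2)q_N²). Setting ∂π_N/∂q_N = 0: 79 - 5q_N - (q_G) = 0.
Granite's first-order condition: 87 - 4q_G - (q_N) = 0.
So q_N = (79 - q_G)/5 and q_G = (87 - q_N)/4.
Solving the pair: q_N = 229/19, q_G = 356/19.
Total output Q = 585/19, so price P = 130 - 585/19 = 1885/19.

99.21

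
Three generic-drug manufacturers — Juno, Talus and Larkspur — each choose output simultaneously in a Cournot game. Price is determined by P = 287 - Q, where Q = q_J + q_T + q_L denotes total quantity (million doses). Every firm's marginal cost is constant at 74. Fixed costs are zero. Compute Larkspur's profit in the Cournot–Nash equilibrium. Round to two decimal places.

Each firm earns π_i = (287 - Q)q_i - 74q_i.
First-order condition (treating rivals' output as given): 213 - 2q_i - Σ_{j≠i} q_j = 0.
By symmetry each firm produces the same amount; substituting Σ_{j≠i} q_j = 2q_i yields q_i = 213/4.
Price P = 287 - 639/4 = 509/4.
Larkspur's profit: (509/4 - 74)·(213/4) = 2835.5625.

2835.56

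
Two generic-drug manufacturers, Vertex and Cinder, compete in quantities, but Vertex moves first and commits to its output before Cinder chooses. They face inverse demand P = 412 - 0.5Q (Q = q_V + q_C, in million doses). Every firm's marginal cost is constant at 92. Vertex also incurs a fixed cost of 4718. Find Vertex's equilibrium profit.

20882

The follower Cinder best-responds to any q_V: π_C = (412 - 0.5Q)q_C - 92q_C.
Setting the follower's marginal profit to zero, 320 - (1/2)q_V - q_C = 0, i.e. q_C = (320 - (1/2)q_V).
The leader anticipates this reaction. Substituting into P = 412 - 0.5Q gives P = 252 - (1/4)q_V, so π_V = (252 - (1/4)q_V)q_V - 92q_V.
Maximising: ∂π_V/∂q_V = 160 - (1/2)q_V = 0, giving q_V = 320.
Then q_C = (320 - (1/2)·320) = 160.
Price P = 412 - (1/2)·480 = 172.
Vertex's profit: (172 - 92)·320 - 4718 = 20882.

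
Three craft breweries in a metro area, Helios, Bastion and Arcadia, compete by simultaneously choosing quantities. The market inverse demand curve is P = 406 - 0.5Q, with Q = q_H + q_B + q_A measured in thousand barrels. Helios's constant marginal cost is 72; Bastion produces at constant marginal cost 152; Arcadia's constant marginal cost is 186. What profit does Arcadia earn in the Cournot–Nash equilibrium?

648

Helios's profit: π_H = (406 - 0.5Q)q_H - (72q_H). Setting ∂π_H/∂q_H = 0: 334 - q_H - (1/2)(q_B + q_A) = 0.
Bastion's first-order condition: 254 - q_B - (1/2)(q_H + q_A) = 0.
Arcadia's first-order condition: 220 - q_A - (1/2)(q_H + q_B) = 0.
Summing all 3 equations gives 808 − 2Q = 0, hence Q = 404.
Back-substituting: q_H = (334 − 202)/(1/2) = 264, q_B = (254 − 202)/(1/2) = 104, q_A = (220 − 202)/(1/2) = 36.
Price P = 406 - (1/2)·404 = 204.
Arcadia's profit: (204 - 186)·36 = 648.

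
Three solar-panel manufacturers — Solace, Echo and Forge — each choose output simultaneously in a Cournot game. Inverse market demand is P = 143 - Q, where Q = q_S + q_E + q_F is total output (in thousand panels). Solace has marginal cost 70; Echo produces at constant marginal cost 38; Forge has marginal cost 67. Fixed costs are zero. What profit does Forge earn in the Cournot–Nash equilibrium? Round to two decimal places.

156.25

Solace's profit: π_S = (143 - Q)q_S - (70q_S). Setting ∂π_S/∂q_S = 0: 73 - 2q_S - (q_E + q_F) = 0.
Echo's profit: π_E = (143 - Q)q_E - (38q_E). Setting ∂π_E/∂q_E = 0: 105 - 2q_E - (q_S + q_F) = 0.
Forge's first-order condition: 76 - 2q_F - (q_S + q_E) = 0.
Adding the 3 conditions: 254 − 2Q − 2Q = 0, i.e. Q = 127/2.
Back-substituting: q_S = (73 − 127/2) = 19/2, q_E = (105 − 127/2) = 83/2, q_F = (76 − 127/2) = 25/2.
Price P = 143 - 127/2 = 159/2.
Forge's profit: (159/2 - 67)·(25/2) = 625/4.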